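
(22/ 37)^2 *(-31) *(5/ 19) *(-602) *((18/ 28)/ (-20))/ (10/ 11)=-15968007/ 260110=-61.39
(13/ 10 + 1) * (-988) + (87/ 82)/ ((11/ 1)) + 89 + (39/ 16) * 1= -78685647/ 36080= -2180.87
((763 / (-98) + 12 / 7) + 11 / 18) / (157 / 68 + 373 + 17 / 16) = -0.01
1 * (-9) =-9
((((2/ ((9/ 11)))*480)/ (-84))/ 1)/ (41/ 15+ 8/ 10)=-4400/ 1113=-3.95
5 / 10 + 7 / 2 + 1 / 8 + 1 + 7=97 / 8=12.12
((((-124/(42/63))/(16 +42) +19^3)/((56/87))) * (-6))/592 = -894681/8288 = -107.95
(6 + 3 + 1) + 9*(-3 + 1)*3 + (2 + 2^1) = -40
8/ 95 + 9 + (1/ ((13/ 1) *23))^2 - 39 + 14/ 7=-237091357/ 8493095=-27.92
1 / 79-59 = -4660 / 79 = -58.99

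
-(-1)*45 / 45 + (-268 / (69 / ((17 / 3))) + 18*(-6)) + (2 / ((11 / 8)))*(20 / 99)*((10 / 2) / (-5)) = -1079555 / 8349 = -129.30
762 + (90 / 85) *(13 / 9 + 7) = 13106 / 17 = 770.94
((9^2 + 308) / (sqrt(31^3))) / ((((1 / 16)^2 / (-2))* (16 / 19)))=-236512* sqrt(31) / 961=-1370.28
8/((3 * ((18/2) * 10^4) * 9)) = 1/303750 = 0.00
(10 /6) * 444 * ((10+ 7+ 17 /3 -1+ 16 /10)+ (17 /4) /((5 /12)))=74296 /3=24765.33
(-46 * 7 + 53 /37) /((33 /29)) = -343969 /1221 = -281.71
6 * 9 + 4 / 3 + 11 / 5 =863 / 15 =57.53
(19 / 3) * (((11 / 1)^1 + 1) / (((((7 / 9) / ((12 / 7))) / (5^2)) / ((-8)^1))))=-33502.04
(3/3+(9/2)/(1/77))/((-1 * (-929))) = 695/1858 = 0.37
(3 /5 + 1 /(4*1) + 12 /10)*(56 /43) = 574 /215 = 2.67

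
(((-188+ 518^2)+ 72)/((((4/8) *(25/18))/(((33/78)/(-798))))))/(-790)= 4425432/17073875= 0.26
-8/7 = -1.14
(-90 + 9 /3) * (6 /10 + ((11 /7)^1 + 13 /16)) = -145377 /560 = -259.60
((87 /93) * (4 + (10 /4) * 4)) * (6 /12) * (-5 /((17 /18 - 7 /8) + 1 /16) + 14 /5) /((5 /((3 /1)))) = -2030406 /14725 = -137.89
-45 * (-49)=2205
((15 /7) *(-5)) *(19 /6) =-475 /14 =-33.93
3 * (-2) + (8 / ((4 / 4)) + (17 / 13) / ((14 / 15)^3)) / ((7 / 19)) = 5014045 / 249704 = 20.08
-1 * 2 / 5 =-2 / 5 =-0.40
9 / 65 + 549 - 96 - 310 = 9304 / 65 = 143.14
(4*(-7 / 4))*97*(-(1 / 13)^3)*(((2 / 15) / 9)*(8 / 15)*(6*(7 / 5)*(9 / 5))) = 152096 / 4119375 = 0.04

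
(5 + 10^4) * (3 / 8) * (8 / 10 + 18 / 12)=8629.31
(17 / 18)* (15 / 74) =85 / 444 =0.19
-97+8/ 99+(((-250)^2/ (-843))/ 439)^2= -145968395693195/ 1506526845219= -96.89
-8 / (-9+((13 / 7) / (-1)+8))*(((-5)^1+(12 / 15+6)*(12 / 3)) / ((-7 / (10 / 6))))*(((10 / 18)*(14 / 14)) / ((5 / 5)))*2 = -16.44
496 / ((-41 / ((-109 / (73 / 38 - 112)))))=-2054432 / 171503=-11.98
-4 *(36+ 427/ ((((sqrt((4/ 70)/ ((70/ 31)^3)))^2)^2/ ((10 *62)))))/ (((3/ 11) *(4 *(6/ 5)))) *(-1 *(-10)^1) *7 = -592315289730875164300/ 257662359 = -2298804109493.06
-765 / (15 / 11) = -561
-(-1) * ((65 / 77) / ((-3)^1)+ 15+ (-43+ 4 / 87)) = -189149 / 6699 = -28.24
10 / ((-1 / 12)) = -120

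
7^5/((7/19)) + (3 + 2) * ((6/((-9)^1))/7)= 957989/21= 45618.52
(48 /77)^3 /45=0.01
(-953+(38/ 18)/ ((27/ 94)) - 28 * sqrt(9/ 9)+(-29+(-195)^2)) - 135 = 8963626/ 243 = 36887.35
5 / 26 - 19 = -489 / 26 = -18.81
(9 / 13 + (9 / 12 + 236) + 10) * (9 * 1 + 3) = 2969.31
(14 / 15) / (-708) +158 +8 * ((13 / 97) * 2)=82484861 / 515070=160.14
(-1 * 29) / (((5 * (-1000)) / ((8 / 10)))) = 29 / 6250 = 0.00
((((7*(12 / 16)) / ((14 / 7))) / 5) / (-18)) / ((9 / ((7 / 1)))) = -49 / 2160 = -0.02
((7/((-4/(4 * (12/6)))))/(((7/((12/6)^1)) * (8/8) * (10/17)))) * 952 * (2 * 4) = -258944/5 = -51788.80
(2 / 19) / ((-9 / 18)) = -4 / 19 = -0.21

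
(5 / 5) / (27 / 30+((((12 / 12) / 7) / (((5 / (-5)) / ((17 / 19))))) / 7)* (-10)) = 9310 / 10079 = 0.92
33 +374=407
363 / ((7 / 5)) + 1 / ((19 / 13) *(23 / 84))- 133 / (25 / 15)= 2783454 / 15295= 181.98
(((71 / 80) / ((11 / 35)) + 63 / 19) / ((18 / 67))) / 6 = 1375577 / 361152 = 3.81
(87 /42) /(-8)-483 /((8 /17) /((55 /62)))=-1581067 /1736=-910.75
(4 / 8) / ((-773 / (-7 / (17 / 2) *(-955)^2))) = 6384175 / 13141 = 485.82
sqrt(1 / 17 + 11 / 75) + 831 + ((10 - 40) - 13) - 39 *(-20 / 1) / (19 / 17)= sqrt(13362) / 255 + 28232 / 19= 1486.35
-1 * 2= -2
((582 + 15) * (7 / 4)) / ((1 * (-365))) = -4179 / 1460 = -2.86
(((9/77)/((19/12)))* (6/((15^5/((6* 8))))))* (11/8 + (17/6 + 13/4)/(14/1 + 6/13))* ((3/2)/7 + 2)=502324/4512440625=0.00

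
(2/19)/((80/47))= 47/760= 0.06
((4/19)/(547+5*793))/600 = 1/12859200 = 0.00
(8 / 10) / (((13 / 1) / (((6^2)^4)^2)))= 11284439629824 / 65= 173606763535.75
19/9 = 2.11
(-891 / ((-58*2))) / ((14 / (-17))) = -15147 / 1624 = -9.33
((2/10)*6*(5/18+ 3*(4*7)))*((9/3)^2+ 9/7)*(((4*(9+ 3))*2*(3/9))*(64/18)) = 12427264/105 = 118354.90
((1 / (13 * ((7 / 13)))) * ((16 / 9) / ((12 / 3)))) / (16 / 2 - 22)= -2 / 441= -0.00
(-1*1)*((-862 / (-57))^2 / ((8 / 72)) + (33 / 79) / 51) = -2058.30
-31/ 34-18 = -643/ 34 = -18.91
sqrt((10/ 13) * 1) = sqrt(130)/ 13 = 0.88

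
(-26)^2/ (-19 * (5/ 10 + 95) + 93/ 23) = -31096/ 83281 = -0.37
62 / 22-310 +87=-2422 / 11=-220.18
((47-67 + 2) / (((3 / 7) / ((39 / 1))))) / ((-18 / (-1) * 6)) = -91 / 6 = -15.17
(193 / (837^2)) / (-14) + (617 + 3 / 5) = 30286998043 / 49039830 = 617.60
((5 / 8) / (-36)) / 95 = -1 / 5472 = -0.00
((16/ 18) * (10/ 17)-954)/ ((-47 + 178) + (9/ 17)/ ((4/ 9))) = -7.21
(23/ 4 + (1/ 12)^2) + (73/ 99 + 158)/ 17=406463/ 26928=15.09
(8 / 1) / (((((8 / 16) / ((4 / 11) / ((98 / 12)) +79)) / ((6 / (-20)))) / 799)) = -163398696 / 539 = -303151.57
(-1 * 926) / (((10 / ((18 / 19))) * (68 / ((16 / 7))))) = -2.95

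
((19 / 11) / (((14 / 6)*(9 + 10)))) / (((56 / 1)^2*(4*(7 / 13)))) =39 / 6761216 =0.00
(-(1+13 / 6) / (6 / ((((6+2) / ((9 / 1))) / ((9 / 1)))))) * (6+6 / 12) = -247 / 729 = -0.34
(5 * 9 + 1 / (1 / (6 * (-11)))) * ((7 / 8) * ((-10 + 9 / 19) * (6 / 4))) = 79821 / 304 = 262.57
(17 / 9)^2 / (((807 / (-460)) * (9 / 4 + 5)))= -531760 / 1895643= -0.28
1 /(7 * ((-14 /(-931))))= 19 /2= 9.50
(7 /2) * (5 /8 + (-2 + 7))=315 /16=19.69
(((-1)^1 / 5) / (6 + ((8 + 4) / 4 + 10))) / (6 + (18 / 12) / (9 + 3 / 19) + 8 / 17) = -1972 / 1242885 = -0.00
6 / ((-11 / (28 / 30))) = -28 / 55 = -0.51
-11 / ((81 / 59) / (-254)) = 164846 / 81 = 2035.14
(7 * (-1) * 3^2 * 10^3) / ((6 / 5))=-52500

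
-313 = -313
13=13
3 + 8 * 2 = 19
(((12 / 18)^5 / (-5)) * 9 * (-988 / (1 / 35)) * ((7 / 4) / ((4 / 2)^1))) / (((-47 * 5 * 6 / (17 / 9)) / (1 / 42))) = -117572 / 513945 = -0.23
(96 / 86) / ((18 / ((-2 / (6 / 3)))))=-8 / 129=-0.06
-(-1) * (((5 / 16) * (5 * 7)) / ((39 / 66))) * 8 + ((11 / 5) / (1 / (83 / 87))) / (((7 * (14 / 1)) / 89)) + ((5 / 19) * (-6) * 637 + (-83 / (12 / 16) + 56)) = -9586926851 / 10529610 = -910.47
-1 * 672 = -672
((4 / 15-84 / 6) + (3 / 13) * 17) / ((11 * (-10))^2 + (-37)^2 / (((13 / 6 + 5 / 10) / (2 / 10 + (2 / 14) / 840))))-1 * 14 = -104477264066 / 7462233207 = -14.00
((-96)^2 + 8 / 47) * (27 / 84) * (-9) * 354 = -9438016.60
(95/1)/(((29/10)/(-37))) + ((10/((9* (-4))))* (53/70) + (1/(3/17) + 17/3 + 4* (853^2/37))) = 20944735307/270396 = 77459.49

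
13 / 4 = 3.25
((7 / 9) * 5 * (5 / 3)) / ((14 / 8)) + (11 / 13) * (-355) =-104135 / 351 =-296.68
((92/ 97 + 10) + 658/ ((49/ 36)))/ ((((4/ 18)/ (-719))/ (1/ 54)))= -40225893/ 1358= -29621.42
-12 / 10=-6 / 5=-1.20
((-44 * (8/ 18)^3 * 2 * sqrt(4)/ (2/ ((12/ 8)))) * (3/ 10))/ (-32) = 0.11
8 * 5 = 40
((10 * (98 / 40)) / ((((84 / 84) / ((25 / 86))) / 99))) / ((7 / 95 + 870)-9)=1645875 / 2009992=0.82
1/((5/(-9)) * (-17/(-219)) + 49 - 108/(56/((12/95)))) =1310715/63849208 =0.02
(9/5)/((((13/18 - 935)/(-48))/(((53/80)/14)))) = 12879/2942975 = 0.00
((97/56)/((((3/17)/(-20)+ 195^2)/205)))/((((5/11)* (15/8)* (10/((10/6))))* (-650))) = -743699/264710976075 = -0.00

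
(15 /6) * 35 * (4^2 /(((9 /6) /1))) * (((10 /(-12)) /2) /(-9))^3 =21875 /236196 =0.09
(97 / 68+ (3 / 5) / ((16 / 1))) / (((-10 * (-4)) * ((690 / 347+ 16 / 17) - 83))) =-690877 / 1511472000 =-0.00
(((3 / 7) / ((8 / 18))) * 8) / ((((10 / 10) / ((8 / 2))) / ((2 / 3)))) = 144 / 7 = 20.57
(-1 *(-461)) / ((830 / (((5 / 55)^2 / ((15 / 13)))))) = 5993 / 1506450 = 0.00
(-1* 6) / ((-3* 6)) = 1 / 3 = 0.33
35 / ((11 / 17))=595 / 11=54.09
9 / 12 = 3 / 4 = 0.75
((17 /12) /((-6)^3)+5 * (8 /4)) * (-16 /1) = -25903 /162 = -159.90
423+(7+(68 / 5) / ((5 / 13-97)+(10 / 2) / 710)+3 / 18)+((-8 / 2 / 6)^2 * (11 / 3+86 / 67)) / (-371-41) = 142893123968293 / 332293708530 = 430.02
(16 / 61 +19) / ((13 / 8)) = 9400 / 793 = 11.85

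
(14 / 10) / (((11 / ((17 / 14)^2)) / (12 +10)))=289 / 70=4.13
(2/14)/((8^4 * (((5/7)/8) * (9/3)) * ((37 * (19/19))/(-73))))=-73/284160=-0.00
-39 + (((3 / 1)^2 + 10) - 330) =-350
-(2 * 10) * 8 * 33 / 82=-2640 / 41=-64.39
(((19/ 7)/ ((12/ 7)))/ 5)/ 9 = 19/ 540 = 0.04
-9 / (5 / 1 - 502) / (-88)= -9 / 43736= -0.00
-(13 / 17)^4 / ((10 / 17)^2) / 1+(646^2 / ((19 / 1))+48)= 636118239 / 28900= 22011.01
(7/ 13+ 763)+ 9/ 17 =168859/ 221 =764.07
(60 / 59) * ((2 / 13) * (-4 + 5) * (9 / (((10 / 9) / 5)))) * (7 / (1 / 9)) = 399.19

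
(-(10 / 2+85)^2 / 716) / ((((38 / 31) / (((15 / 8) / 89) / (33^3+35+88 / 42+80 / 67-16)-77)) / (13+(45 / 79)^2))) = 1447993690347839520375 / 152924123721890048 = 9468.71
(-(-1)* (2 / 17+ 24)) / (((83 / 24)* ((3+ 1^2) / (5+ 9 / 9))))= 14760 / 1411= 10.46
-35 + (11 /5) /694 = -121439 /3470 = -35.00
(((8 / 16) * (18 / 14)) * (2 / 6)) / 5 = 3 / 70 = 0.04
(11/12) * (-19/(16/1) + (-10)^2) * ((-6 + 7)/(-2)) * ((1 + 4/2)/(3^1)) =-5797/128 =-45.29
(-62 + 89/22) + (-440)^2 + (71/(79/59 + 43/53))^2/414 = 39850123487454779/205896249504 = 193544.68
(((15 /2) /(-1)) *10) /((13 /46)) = -3450 /13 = -265.38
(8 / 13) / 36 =2 / 117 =0.02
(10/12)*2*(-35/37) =-175/111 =-1.58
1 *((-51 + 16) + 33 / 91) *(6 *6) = -113472 / 91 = -1246.95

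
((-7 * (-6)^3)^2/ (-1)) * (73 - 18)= -125737920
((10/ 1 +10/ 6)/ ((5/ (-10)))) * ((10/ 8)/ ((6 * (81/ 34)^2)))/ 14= -0.06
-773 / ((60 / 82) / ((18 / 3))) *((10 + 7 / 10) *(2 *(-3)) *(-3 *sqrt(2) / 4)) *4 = -30520359 *sqrt(2) / 25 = -1726492.23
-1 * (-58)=58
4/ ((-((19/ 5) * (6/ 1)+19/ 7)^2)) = -0.01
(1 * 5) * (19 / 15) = 19 / 3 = 6.33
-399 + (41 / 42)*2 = -8338 / 21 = -397.05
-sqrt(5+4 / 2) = -sqrt(7) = -2.65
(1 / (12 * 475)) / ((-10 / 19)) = -1 / 3000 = -0.00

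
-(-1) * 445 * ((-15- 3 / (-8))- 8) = -80545 / 8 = -10068.12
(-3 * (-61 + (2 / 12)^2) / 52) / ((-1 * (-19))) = 2195 / 11856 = 0.19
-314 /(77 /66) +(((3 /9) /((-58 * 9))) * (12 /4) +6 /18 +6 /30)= -4907531 /18270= -268.61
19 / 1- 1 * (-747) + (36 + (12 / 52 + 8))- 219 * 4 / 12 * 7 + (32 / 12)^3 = 111686 / 351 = 318.19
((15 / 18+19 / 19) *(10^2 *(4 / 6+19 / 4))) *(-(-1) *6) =17875 / 3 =5958.33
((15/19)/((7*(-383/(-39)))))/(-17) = -585/865963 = -0.00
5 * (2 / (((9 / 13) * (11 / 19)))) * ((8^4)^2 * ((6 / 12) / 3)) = 20719861760 / 297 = 69763844.31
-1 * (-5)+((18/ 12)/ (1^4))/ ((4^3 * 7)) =5.00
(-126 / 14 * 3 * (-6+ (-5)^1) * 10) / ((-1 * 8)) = -1485 / 4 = -371.25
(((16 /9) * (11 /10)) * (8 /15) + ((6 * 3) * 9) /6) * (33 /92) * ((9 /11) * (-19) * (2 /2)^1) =-15637 /100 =-156.37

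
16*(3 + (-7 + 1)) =-48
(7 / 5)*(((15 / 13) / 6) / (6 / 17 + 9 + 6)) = 119 / 6786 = 0.02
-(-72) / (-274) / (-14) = 18 / 959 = 0.02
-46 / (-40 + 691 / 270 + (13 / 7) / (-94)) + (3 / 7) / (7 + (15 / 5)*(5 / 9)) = 96704163 / 75703264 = 1.28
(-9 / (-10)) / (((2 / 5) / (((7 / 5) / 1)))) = 3.15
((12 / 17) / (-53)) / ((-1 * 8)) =3 / 1802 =0.00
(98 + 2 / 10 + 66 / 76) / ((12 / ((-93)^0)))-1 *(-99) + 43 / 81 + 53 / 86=286951003 / 2647080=108.40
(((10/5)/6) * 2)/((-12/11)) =-11/18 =-0.61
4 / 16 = 0.25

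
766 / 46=383 / 23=16.65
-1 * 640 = -640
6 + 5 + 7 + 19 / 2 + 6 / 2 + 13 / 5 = 331 / 10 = 33.10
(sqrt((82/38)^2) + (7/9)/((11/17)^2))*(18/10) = 83086/11495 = 7.23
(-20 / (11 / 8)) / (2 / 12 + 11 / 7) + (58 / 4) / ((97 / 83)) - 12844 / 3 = -1998976585 / 467346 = -4277.29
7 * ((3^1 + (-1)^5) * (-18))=-252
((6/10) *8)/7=24/35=0.69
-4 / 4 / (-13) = 1 / 13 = 0.08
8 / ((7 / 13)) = 104 / 7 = 14.86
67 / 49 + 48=2419 / 49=49.37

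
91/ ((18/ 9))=91/ 2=45.50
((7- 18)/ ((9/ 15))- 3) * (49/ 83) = -3136/ 249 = -12.59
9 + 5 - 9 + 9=14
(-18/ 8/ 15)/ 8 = -3/ 160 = -0.02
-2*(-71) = 142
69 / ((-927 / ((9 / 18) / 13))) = -23 / 8034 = -0.00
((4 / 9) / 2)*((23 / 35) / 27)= 46 / 8505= 0.01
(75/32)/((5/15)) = 225/32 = 7.03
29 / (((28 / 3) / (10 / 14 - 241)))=-73167 / 98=-746.60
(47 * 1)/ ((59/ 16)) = 752/ 59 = 12.75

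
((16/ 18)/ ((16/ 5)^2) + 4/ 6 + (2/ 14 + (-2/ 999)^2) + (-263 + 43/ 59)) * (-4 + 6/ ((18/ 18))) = -3447424852355/ 6594790608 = -522.75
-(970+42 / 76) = -36881 / 38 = -970.55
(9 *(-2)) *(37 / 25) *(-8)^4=-2727936 / 25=-109117.44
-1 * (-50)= 50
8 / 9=0.89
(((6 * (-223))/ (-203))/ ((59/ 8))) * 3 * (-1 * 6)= -192672/ 11977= -16.09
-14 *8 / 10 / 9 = -56 / 45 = -1.24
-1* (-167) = 167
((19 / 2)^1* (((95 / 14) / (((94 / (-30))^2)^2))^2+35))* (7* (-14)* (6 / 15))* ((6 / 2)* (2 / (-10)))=1862401545098310369 / 238112866617610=7821.51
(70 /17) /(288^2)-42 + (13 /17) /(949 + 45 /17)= -239518577941 /5702939136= -42.00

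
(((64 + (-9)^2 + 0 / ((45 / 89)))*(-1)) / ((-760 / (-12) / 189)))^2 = 270372249 / 1444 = 187238.40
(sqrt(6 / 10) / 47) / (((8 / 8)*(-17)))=-sqrt(15) / 3995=-0.00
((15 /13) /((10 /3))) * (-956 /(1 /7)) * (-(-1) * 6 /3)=-60228 /13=-4632.92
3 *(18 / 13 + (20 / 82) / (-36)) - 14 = -9.87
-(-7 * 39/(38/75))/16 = 20475/608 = 33.68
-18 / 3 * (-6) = 36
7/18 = 0.39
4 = 4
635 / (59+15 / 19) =12065 / 1136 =10.62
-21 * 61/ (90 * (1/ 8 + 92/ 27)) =-2196/ 545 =-4.03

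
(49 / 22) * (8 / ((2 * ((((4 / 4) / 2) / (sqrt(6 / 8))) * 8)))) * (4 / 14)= 7 * sqrt(3) / 22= 0.55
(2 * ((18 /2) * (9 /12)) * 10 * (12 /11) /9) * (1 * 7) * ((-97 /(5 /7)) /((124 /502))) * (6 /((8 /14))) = -225477567 /341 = -661224.54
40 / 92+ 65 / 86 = 2355 / 1978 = 1.19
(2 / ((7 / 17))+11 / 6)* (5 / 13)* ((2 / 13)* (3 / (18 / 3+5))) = 1405 / 13013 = 0.11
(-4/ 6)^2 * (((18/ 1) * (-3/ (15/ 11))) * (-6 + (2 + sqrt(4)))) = 176/ 5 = 35.20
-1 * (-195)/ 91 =15/ 7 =2.14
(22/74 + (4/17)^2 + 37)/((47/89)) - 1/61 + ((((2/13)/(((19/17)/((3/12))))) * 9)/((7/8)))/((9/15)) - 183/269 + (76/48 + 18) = 15434830260506065/171102273059172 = 90.21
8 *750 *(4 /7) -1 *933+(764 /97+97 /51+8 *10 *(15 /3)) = 100609354 /34629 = 2905.35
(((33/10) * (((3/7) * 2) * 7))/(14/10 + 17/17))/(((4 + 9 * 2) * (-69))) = -1/184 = -0.01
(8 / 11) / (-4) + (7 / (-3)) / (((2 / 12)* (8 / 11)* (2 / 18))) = -7631 / 44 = -173.43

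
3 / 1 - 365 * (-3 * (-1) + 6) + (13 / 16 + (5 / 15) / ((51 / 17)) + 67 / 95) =-44875477 / 13680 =-3280.37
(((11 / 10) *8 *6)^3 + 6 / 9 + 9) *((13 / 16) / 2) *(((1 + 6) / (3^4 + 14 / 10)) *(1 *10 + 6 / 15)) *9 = 195914939493 / 412000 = 475521.70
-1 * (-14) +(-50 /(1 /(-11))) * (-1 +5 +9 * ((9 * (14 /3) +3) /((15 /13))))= 195264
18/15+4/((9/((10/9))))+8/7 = 8042/2835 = 2.84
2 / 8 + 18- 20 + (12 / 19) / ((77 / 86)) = -6113 / 5852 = -1.04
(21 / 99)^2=49 / 1089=0.04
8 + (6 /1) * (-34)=-196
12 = 12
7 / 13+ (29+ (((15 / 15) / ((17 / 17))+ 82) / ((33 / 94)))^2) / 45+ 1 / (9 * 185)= 29306946037 / 23571405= 1243.33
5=5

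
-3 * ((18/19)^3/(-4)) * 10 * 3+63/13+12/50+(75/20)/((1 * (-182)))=24.20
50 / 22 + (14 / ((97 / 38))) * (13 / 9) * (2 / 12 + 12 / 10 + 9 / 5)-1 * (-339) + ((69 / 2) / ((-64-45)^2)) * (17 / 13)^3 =551005927211645 / 1503977129226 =366.37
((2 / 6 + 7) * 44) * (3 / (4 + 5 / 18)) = 1584 / 7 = 226.29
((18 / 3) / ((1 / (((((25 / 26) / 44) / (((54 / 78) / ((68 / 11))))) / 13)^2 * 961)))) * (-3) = -173580625 / 44537922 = -3.90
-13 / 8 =-1.62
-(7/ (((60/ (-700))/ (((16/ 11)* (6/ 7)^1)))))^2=-1254400/ 121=-10366.94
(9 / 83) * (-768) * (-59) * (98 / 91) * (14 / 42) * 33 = 62802432 / 1079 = 58204.29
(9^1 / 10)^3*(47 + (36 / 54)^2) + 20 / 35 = 246109 / 7000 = 35.16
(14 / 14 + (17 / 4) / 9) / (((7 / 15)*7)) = 265 / 588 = 0.45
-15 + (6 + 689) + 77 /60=681.28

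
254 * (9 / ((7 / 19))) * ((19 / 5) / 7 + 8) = 12986766 / 245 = 53007.21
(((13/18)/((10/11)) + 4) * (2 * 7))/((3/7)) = 156.62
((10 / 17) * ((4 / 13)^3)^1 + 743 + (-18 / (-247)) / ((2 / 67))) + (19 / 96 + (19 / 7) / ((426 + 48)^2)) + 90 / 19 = 6699866986186873 / 8928475055136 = 750.39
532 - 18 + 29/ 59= 30355/ 59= 514.49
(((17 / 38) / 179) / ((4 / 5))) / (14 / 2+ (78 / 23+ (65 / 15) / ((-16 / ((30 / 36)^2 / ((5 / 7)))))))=0.00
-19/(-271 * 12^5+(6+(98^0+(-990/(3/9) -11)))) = 19/67436446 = 0.00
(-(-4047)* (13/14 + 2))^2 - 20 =140468190.86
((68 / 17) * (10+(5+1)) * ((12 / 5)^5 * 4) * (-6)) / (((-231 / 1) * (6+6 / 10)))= 42467328 / 529375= 80.22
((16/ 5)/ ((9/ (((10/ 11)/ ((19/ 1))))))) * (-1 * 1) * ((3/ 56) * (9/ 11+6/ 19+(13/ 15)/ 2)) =-19654/ 13759515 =-0.00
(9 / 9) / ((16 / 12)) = 3 / 4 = 0.75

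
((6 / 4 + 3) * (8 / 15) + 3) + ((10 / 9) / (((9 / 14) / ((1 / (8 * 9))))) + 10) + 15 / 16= 954203 / 58320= 16.36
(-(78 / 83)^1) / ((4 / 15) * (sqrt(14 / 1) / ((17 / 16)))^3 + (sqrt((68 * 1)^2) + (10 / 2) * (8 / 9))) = -34524568379925 / 2592662142686374 + 741657047040 * sqrt(14) / 1296331071343187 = -0.01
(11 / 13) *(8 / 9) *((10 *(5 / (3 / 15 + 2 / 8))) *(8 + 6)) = 1169.99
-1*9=-9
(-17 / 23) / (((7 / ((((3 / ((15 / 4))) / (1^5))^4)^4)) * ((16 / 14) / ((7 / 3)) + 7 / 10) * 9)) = -1022202216448 / 3682891845703125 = -0.00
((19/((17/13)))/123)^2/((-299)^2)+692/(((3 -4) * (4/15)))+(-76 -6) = -6191731409012/2312936649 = -2677.00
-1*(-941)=941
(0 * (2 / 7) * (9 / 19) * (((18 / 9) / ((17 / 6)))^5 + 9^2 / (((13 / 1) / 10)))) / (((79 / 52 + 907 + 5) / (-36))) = 0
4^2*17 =272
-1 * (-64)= 64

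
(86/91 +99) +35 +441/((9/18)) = 92542/91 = 1016.95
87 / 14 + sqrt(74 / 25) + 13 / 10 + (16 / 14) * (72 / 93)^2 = sqrt(74) / 5 + 275783 / 33635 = 9.92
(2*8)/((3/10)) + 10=63.33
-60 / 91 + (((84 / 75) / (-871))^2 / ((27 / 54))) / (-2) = -2188392988 / 3319054375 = -0.66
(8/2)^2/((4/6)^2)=36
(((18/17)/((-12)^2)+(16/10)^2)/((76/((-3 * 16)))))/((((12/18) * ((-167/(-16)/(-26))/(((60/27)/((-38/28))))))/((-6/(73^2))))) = 305026176/27307900955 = 0.01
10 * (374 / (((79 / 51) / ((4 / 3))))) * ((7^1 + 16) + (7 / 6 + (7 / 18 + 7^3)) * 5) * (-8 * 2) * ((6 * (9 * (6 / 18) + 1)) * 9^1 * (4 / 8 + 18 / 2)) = -14576955064320 / 79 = -184518418535.70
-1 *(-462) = 462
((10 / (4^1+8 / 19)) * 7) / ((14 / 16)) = 380 / 21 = 18.10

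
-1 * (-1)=1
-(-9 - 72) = 81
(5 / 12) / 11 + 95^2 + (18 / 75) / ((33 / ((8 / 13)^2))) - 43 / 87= 145956695969 / 16173300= 9024.55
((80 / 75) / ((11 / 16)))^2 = 65536 / 27225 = 2.41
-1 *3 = -3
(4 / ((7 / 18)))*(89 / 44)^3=6344721 / 74536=85.12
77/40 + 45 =1877/40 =46.92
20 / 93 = 0.22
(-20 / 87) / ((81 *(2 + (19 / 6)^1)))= -40 / 72819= -0.00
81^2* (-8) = -52488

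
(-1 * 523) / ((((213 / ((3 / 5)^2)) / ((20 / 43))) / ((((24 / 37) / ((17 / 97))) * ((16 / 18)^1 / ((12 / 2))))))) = -6493568 / 28805055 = -0.23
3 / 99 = 1 / 33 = 0.03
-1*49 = -49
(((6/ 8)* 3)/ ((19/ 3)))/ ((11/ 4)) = 27/ 209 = 0.13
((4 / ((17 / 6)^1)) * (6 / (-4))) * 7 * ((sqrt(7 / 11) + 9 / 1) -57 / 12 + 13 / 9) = -1435 / 17 -252 * sqrt(77) / 187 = -96.24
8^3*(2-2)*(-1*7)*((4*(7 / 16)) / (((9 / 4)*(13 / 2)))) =0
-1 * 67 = -67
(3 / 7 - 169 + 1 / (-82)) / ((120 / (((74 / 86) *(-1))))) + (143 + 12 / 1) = 462665579 / 2961840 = 156.21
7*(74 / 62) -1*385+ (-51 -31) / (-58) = -337333 / 899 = -375.23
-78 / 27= -26 / 9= -2.89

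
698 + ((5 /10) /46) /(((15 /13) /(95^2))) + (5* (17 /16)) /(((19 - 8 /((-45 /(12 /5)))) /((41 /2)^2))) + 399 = 8344666819 /6434112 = 1296.94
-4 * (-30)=120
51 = 51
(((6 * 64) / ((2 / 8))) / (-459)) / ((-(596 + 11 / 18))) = 1024 / 182563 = 0.01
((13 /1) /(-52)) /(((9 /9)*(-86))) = 1 /344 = 0.00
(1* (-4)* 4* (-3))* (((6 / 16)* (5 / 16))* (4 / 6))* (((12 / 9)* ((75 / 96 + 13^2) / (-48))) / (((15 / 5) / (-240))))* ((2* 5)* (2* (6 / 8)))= 679125 / 32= 21222.66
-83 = -83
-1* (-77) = 77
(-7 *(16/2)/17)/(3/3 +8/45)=-2520/901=-2.80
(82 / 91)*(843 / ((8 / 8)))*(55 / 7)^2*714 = 21328827300 / 637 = 33483245.37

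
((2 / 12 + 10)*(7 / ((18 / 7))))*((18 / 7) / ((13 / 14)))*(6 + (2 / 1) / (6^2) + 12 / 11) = 4229435 / 7722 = 547.71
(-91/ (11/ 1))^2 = 8281/ 121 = 68.44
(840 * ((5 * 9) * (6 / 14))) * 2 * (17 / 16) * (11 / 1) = 378675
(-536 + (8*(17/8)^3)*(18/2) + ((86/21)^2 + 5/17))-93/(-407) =33624453847/195281856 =172.18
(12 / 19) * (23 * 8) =2208 / 19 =116.21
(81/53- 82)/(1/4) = -17060/53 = -321.89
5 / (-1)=-5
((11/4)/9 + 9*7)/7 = 2279/252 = 9.04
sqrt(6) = 2.45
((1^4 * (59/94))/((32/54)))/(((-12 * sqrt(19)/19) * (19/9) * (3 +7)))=-0.02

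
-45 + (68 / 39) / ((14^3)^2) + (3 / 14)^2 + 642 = 43830917693 / 73412976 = 597.05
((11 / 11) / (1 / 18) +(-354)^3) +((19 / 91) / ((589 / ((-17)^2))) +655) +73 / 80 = -10011433355827 / 225680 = -44361189.99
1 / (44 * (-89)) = -1 / 3916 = -0.00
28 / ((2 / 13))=182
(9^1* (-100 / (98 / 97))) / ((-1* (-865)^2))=1746 / 1466521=0.00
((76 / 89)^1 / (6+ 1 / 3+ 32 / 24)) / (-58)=-114 / 59363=-0.00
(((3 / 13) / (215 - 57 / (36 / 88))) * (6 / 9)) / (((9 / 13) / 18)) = 12 / 227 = 0.05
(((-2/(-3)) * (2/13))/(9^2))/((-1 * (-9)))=4/28431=0.00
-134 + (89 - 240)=-285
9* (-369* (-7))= 23247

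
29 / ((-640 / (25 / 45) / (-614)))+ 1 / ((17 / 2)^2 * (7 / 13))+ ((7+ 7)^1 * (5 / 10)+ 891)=1064433425 / 1165248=913.48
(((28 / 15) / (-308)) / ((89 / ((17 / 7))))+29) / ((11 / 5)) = 2981038 / 226149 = 13.18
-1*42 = -42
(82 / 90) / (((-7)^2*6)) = 41 / 13230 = 0.00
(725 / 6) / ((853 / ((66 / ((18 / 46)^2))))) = 4218775 / 69093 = 61.06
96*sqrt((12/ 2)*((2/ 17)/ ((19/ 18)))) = 576*sqrt(1938)/ 323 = 78.50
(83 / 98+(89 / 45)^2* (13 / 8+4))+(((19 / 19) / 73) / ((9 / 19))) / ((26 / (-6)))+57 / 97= 38047074337 / 1623814920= 23.43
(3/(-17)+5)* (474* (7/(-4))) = -68019/17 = -4001.12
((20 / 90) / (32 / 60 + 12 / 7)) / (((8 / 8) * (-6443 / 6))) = -35 / 380137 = -0.00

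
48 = 48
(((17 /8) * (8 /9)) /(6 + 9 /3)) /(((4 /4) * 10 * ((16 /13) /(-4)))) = -221 /3240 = -0.07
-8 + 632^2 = 399416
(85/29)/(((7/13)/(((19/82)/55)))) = 4199/183106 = 0.02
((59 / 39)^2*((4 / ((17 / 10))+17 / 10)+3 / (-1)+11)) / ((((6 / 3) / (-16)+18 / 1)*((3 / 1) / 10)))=19020184 / 3697551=5.14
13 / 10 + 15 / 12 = 51 / 20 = 2.55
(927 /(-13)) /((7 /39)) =-2781 /7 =-397.29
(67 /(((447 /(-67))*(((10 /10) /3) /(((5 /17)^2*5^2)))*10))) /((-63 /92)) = 9.51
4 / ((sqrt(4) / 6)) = 12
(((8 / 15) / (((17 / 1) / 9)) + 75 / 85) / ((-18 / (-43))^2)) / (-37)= -0.18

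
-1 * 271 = -271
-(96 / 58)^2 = -2.74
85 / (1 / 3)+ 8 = 263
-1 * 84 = -84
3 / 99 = 1 / 33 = 0.03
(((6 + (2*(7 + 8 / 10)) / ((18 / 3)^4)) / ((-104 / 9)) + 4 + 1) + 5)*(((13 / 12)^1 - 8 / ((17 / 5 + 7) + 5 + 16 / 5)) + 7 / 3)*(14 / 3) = 920073539 / 6963840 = 132.12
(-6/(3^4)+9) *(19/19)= 241/27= 8.93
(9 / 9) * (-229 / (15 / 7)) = -1603 / 15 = -106.87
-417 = -417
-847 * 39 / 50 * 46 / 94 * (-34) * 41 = 529552023 / 1175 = 450682.57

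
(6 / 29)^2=36 / 841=0.04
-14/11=-1.27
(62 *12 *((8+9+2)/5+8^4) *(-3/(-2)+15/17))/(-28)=-154418967/595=-259527.68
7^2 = 49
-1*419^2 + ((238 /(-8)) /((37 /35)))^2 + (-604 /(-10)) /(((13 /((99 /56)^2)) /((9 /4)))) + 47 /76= -1852926568818571 /10604164480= -174735.74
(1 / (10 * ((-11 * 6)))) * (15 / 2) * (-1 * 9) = 9 / 88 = 0.10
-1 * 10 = -10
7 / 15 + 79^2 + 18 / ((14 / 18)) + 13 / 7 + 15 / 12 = 376063 / 60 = 6267.72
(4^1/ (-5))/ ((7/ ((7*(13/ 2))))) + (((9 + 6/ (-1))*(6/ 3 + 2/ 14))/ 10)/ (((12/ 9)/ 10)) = -53/ 140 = -0.38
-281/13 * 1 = -21.62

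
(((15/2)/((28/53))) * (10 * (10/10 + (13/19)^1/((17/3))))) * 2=719475/2261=318.21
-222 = -222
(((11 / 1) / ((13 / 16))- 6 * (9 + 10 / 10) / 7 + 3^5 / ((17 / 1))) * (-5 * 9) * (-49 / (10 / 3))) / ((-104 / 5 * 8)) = -28158165 / 367744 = -76.57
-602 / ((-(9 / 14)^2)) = 117992 / 81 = 1456.69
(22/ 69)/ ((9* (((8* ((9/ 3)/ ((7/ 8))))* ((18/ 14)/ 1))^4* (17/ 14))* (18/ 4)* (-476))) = -63412811/ 7200736341066252288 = -0.00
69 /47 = 1.47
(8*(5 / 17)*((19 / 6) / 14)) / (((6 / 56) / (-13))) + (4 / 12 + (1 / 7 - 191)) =-273211 / 1071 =-255.10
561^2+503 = 315224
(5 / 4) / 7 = 5 / 28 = 0.18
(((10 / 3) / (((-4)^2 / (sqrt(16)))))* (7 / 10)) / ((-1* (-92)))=7 / 1104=0.01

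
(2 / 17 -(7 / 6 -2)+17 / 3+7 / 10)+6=13.32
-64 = -64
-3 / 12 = -1 / 4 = -0.25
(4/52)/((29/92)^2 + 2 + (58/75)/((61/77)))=38722800/1548214187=0.03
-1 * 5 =-5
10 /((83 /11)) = 110 /83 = 1.33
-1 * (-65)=65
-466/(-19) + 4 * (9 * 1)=1150/19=60.53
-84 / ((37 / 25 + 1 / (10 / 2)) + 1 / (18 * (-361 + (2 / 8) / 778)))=-10616422950 / 212309009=-50.00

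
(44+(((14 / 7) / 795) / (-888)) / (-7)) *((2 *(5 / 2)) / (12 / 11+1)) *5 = 5979481255 / 11365956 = 526.09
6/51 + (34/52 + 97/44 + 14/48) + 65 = 3983011/58344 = 68.27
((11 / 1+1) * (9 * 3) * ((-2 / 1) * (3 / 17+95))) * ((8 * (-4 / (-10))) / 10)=-8387712 / 425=-19735.79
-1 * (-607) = 607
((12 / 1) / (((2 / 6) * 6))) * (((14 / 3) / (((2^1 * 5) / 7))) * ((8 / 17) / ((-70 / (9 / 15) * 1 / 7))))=-1176 / 2125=-0.55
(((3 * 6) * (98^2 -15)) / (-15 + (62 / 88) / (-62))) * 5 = -75944880 / 1321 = -57490.45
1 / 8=0.12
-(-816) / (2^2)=204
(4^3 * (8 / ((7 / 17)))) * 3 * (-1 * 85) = -2219520 / 7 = -317074.29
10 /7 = 1.43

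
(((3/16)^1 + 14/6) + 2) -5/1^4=-0.48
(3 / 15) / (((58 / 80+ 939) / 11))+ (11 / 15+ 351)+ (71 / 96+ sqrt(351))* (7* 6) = 3453360139 / 9021360+ 126* sqrt(39) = 1169.67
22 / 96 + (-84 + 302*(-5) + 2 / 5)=-382409 / 240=-1593.37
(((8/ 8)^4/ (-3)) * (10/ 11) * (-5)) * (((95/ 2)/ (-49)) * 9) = -7125/ 539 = -13.22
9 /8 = 1.12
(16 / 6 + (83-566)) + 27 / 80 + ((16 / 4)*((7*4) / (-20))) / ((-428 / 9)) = -12323269 / 25680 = -479.88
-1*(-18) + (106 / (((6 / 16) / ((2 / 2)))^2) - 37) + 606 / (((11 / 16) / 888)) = 77563175 / 99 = 783466.41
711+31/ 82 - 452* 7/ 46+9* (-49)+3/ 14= 1332146/ 6601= 201.81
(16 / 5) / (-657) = -16 / 3285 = -0.00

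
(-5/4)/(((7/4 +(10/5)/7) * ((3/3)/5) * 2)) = -175/114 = -1.54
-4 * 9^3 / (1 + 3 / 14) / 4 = -10206 / 17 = -600.35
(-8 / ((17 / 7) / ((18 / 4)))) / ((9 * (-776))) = 7 / 3298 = 0.00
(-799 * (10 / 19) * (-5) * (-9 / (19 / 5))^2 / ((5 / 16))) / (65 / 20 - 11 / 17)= 5867856000 / 404681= 14499.95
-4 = -4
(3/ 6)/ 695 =1/ 1390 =0.00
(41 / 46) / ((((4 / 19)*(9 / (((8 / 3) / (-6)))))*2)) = -0.10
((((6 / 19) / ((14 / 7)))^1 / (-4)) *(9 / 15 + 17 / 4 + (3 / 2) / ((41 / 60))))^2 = 300363561 / 3883782400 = 0.08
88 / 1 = 88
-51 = -51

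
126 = 126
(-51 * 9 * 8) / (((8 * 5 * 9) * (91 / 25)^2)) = -6375 / 8281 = -0.77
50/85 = 10/17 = 0.59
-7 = -7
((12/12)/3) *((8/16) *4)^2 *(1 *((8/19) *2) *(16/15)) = 1024/855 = 1.20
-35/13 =-2.69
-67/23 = -2.91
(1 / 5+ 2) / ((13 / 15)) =33 / 13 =2.54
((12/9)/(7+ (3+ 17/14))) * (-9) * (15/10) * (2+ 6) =-2016/157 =-12.84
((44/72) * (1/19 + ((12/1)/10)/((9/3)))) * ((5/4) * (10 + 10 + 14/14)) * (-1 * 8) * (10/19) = -33110/1083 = -30.57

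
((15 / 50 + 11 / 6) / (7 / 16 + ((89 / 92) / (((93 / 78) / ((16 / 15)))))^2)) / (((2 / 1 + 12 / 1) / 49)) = 13664958720 / 2171457751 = 6.29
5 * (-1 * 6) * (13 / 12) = -65 / 2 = -32.50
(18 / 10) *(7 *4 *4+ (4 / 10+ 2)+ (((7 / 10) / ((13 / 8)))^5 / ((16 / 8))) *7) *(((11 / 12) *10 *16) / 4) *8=70117071440064 / 1160290625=60430.61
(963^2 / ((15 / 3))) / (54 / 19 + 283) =17620011 / 27155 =648.87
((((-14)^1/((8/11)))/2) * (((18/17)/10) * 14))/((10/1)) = -4851/3400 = -1.43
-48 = -48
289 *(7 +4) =3179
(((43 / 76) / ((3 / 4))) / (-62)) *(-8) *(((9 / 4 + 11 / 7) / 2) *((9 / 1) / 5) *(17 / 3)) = 78217 / 41230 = 1.90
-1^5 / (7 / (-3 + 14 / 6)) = 0.10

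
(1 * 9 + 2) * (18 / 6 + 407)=4510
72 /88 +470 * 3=15519 /11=1410.82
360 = 360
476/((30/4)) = 952/15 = 63.47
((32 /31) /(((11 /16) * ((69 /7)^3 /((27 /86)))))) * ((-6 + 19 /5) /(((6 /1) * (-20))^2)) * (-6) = 2744 /6081979125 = 0.00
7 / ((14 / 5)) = 5 / 2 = 2.50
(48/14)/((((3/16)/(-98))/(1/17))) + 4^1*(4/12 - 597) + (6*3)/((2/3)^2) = -250061/102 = -2451.58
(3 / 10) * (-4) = -6 / 5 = -1.20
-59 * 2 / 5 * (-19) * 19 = 42598 / 5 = 8519.60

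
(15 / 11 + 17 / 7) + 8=908 / 77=11.79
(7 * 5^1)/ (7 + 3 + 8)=1.94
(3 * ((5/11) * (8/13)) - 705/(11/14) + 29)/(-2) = 124043/286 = 433.72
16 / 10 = 8 / 5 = 1.60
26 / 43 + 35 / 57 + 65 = 162302 / 2451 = 66.22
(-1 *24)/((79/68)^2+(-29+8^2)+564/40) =-184960/388799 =-0.48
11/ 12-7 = -6.08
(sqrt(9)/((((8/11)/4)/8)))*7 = 924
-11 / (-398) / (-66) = -1 / 2388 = -0.00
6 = 6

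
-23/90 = -0.26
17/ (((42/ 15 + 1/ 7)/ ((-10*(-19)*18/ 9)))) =226100/ 103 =2195.15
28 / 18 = 14 / 9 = 1.56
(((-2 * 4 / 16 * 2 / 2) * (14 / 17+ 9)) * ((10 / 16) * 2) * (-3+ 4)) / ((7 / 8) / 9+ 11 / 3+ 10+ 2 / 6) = -1503 / 3451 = -0.44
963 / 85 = 11.33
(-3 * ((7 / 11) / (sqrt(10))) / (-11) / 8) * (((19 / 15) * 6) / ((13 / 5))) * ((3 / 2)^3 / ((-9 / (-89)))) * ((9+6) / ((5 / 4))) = 319599 * sqrt(10) / 125840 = 8.03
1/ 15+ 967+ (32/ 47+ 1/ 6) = 1364759/ 1410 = 967.91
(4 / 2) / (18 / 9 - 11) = -2 / 9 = -0.22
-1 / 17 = -0.06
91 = 91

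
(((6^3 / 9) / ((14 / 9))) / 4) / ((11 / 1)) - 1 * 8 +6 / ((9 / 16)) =697 / 231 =3.02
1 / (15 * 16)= 1 / 240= 0.00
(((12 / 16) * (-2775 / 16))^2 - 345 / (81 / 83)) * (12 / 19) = 1832155555 / 175104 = 10463.24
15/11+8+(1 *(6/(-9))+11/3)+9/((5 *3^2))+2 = 801/55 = 14.56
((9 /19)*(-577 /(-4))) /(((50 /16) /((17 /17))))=10386 /475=21.87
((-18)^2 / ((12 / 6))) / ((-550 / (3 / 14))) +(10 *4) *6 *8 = 1919.94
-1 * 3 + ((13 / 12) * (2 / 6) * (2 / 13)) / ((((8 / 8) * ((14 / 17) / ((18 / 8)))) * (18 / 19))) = -5725 / 2016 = -2.84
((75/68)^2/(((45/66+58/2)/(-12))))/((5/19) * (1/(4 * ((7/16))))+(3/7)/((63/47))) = -518450625/495570842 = -1.05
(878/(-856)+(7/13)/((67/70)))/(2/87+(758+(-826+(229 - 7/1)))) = -15020463/4995359200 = -0.00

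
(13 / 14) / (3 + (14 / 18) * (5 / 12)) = 702 / 2513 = 0.28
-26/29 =-0.90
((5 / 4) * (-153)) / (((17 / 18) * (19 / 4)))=-810 / 19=-42.63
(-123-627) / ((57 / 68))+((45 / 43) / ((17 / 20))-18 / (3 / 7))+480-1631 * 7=-164897231 / 13889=-11872.51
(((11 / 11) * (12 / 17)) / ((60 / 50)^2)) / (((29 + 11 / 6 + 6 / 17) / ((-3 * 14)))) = -2100 / 3181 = -0.66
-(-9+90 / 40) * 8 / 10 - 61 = -278 / 5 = -55.60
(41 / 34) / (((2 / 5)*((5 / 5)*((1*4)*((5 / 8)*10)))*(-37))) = -41 / 12580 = -0.00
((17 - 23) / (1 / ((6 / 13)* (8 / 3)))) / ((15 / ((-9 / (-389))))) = -288 / 25285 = -0.01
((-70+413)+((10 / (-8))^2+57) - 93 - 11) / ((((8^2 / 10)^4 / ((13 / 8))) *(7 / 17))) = 657613125 / 939524096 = 0.70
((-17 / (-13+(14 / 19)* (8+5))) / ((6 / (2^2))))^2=417316 / 38025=10.97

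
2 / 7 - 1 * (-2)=16 / 7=2.29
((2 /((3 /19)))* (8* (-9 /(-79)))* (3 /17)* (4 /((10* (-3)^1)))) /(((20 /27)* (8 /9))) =-13851 /33575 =-0.41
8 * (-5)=-40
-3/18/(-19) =1/114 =0.01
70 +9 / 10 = 709 / 10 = 70.90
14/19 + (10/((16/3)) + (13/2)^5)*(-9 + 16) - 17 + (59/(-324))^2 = 323982712499/3989088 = 81217.24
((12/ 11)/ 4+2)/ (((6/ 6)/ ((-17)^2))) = 656.82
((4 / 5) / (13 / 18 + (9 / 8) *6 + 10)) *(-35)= -1008 / 629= -1.60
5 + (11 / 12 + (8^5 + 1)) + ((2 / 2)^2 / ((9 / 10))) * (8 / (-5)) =1179833 / 36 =32773.14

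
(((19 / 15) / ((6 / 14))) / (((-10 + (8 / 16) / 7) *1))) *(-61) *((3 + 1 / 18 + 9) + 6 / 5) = 67751663 / 281475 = 240.70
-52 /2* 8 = -208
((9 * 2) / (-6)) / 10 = -3 / 10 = -0.30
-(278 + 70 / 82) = -11433 / 41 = -278.85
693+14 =707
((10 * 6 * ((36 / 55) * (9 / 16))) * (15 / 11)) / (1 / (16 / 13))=58320 / 1573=37.08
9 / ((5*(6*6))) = 1 / 20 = 0.05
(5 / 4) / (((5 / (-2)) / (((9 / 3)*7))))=-21 / 2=-10.50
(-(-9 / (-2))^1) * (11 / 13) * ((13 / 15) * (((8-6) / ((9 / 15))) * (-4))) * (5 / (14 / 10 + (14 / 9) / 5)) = 900 / 7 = 128.57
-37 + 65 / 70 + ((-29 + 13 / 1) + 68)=223 / 14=15.93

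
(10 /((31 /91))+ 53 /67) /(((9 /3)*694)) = 20871 /1441438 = 0.01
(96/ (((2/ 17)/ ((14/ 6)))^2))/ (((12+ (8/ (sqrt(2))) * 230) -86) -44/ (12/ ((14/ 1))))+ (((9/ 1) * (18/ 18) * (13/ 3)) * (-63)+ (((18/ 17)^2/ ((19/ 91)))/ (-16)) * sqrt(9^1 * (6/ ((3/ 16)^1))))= -34046810/ 13873+ 1271257386 * sqrt(2)/ 76176643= -2430.58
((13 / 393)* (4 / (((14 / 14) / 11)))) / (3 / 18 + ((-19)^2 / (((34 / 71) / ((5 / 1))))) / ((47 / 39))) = 457028 / 982168177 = 0.00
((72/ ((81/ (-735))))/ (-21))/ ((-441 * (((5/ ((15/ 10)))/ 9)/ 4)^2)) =-288/ 35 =-8.23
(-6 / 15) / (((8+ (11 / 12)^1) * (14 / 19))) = -0.06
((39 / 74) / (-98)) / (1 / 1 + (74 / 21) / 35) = -585 / 119732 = -0.00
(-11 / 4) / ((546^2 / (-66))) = 121 / 198744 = 0.00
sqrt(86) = 9.27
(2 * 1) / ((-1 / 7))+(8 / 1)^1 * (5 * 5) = 186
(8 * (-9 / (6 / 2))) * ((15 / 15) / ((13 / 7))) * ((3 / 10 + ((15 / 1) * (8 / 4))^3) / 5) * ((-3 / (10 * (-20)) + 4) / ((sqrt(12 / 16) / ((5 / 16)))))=-1517686863 * sqrt(3) / 26000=-101104.26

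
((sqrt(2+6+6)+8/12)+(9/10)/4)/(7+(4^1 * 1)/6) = 107/920+3 * sqrt(14)/23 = 0.60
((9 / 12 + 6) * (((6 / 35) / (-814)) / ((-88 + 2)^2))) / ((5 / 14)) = -81 / 150508600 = -0.00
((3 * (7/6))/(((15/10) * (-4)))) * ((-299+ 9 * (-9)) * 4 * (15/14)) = 950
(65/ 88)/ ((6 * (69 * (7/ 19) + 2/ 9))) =0.00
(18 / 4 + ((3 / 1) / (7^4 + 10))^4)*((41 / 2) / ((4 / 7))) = 87279700576484997 / 540640808835856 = 161.44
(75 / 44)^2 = 5625 / 1936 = 2.91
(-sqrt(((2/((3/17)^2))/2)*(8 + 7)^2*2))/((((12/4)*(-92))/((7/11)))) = 595*sqrt(2)/3036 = 0.28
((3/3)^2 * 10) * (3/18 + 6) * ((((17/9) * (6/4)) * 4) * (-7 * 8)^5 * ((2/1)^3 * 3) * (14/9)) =-387979521556480/27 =-14369611909499.26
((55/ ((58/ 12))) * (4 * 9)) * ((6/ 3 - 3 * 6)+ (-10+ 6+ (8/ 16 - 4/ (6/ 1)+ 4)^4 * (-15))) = -77431475/ 58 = -1335025.43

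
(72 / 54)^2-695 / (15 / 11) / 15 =-161 / 5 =-32.20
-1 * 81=-81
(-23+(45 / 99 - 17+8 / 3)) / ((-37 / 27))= 10953 / 407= 26.91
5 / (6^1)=5 / 6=0.83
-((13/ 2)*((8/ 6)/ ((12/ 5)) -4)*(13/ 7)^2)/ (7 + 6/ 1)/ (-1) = -5239/ 882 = -5.94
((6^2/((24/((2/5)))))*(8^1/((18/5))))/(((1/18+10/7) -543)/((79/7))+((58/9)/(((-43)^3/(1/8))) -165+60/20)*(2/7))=-527608452/37302499103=-0.01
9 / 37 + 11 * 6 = 2451 / 37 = 66.24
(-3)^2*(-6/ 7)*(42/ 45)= -36/ 5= -7.20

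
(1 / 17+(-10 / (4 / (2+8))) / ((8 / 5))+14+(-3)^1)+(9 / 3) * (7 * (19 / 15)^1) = 14983 / 680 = 22.03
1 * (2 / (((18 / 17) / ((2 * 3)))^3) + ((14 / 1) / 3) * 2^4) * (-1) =-11842 / 27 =-438.59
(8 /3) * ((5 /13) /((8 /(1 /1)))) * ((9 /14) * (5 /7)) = 75 /1274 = 0.06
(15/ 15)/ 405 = 1/ 405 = 0.00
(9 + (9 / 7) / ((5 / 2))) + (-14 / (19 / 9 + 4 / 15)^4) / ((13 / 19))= 529266773979 / 59641218455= 8.87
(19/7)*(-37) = -703/7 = -100.43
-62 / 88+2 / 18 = -235 / 396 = -0.59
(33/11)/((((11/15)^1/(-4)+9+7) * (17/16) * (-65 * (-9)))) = 0.00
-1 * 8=-8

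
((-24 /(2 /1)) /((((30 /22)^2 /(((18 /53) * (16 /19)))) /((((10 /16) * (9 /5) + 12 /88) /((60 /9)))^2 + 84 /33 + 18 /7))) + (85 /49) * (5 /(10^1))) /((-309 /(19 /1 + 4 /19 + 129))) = 750559597216 /181057970625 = 4.15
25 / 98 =0.26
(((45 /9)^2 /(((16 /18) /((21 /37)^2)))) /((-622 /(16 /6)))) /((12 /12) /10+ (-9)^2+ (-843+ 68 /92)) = 3803625 /74536350853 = 0.00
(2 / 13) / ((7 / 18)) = 36 / 91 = 0.40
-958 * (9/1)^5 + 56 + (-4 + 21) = -56568869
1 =1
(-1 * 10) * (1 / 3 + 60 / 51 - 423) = 214960 / 51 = 4214.90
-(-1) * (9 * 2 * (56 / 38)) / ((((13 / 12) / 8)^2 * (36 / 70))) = 9031680 / 3211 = 2812.73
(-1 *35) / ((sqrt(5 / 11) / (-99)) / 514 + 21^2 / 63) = -6978392564220 / 1395678512839- 1781010 *sqrt(55) / 1395678512839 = -5.00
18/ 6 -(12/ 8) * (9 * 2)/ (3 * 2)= -3/ 2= -1.50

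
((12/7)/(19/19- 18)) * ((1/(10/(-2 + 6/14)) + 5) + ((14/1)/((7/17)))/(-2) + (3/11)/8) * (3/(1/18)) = 3024459/45815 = 66.01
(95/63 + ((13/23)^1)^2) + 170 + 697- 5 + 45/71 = 2045502811/2366217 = 864.46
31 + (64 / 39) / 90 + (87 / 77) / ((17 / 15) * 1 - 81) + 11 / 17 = 87108997889 / 2752159410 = 31.65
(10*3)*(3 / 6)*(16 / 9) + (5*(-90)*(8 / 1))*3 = -32320 / 3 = -10773.33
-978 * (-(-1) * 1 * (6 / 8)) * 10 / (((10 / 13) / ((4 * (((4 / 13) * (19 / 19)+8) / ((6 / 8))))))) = -422496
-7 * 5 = -35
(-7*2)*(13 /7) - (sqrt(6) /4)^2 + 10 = -131 /8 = -16.38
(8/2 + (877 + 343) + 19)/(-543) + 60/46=-12299/12489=-0.98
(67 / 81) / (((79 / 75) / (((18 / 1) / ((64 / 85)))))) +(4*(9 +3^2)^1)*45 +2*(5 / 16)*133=25344955 / 7584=3341.90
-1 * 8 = -8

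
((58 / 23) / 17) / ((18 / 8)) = 232 / 3519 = 0.07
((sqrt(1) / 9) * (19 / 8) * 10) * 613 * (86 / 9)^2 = 107676515 / 729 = 147704.41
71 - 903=-832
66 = 66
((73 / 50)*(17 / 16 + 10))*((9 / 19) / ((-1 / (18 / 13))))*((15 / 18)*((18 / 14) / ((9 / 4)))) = -348867 / 69160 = -5.04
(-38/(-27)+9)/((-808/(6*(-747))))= 57.73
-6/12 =-1/2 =-0.50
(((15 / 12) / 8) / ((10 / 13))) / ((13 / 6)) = 0.09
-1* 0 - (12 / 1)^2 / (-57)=48 / 19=2.53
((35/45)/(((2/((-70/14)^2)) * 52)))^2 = 0.03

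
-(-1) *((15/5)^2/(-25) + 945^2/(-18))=-2480643/50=-49612.86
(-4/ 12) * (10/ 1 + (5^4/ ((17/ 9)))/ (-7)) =4435/ 357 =12.42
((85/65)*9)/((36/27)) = 459/52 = 8.83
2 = 2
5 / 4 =1.25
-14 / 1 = -14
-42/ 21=-2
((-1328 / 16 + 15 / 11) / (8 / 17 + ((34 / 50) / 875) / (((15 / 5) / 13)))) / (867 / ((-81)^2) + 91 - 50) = -1095502471875 / 261606755806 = -4.19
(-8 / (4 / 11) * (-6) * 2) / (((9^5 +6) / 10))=176 / 3937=0.04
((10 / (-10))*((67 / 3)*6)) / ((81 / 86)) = -142.27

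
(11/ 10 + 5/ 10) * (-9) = -72/ 5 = -14.40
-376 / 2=-188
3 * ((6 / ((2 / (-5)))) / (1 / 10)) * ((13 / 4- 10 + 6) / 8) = 675 / 16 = 42.19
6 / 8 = 3 / 4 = 0.75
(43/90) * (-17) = -731/90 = -8.12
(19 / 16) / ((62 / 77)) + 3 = 4439 / 992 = 4.47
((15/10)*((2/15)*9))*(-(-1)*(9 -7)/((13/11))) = 198/65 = 3.05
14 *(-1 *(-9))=126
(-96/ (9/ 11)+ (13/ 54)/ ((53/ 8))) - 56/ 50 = -118.42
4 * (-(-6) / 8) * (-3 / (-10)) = 9 / 10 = 0.90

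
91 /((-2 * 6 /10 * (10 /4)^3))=-364 /75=-4.85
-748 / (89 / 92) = -68816 / 89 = -773.21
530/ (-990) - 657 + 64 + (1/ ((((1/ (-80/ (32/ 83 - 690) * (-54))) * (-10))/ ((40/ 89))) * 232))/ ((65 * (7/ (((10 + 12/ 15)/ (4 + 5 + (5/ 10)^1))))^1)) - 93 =-43401581592031709/ 63218276466345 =-686.54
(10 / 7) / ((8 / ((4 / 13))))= 5 / 91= 0.05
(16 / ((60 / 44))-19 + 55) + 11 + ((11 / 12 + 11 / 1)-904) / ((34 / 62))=-1599367 / 1020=-1568.01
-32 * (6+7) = -416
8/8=1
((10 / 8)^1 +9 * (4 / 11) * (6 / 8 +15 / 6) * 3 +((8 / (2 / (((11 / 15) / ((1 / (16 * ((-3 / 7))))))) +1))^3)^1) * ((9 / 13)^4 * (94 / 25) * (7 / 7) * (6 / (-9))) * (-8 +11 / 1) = -4801093104254553 / 1169320899175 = -4105.88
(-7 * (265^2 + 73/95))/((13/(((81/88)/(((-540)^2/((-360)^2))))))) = -210150612/13585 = -15469.31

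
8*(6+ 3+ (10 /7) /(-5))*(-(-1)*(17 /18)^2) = 35258 /567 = 62.18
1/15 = 0.07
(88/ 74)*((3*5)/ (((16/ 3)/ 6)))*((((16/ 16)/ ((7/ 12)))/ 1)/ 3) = 2970/ 259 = 11.47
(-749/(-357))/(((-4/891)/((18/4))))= -286011/136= -2103.02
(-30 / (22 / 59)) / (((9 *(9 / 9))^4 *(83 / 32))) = -9440 / 1996731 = -0.00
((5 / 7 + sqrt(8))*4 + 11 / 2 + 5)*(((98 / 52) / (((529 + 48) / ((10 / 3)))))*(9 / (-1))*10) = -98175 / 7501- 58800*sqrt(2) / 7501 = -24.17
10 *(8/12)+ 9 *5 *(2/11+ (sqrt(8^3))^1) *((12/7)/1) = 4780/231+ 8640 *sqrt(2)/7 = 1766.24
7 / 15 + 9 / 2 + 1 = 179 / 30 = 5.97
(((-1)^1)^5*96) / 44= -24 / 11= -2.18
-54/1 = -54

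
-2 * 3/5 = -6/5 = -1.20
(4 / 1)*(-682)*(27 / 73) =-73656 / 73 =-1008.99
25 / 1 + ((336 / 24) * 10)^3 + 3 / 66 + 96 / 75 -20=1509203479 / 550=2744006.33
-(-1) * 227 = 227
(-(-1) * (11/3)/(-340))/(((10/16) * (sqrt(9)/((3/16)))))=-11/10200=-0.00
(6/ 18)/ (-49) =-1/ 147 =-0.01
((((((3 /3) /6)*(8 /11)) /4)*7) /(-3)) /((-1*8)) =0.01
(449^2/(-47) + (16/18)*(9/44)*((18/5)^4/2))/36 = -1381073003/11632500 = -118.73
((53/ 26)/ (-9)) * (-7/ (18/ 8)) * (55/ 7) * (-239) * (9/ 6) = -696685/ 351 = -1984.86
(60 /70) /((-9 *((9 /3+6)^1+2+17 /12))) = -8 /1043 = -0.01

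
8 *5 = 40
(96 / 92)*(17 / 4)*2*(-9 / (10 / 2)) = -1836 / 115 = -15.97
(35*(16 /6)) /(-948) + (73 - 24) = 34769 /711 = 48.90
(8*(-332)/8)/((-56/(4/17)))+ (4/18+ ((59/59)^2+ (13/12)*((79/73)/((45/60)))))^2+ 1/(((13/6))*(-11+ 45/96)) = 227773874378/25003939779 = 9.11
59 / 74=0.80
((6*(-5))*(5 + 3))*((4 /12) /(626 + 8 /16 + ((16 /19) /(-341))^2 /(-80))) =-33581952800 /262988667833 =-0.13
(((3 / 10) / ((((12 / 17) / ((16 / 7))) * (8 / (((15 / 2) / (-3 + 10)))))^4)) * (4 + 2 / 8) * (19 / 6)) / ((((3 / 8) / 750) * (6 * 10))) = 84304009375 / 17709468672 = 4.76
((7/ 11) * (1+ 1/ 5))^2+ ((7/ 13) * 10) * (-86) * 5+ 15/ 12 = -363921647/ 157300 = -2313.55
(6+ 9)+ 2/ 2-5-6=5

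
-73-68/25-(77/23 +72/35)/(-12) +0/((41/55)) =-75.27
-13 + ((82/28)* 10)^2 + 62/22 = 456787/539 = 847.47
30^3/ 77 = 350.65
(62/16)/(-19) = -31/152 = -0.20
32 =32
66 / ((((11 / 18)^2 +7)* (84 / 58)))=103356 / 16723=6.18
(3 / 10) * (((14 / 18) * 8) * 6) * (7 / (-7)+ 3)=112 / 5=22.40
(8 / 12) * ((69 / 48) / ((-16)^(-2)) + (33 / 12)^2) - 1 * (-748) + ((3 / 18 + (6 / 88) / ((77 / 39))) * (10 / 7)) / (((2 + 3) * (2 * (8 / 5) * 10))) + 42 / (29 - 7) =1138693445 / 1138368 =1000.29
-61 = -61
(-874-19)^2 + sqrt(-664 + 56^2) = 2 * sqrt(618) + 797449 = 797498.72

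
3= 3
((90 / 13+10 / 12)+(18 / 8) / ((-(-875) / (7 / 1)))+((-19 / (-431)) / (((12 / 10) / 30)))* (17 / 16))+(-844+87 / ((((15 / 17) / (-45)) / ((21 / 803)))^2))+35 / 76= -279999720240248621 / 411866590278000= -679.83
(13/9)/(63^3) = 13/2250423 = 0.00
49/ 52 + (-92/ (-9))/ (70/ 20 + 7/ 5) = 69449/ 22932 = 3.03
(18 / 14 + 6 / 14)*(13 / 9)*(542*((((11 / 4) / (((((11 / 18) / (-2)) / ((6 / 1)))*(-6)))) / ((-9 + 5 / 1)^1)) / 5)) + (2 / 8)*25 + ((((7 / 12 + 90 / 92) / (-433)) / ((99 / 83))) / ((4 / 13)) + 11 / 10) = -988201278431 / 1656380880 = -596.60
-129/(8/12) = -387/2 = -193.50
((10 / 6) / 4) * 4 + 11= 38 / 3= 12.67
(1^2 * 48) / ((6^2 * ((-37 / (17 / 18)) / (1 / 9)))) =-34 / 8991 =-0.00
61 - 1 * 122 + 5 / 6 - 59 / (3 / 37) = -4727 / 6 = -787.83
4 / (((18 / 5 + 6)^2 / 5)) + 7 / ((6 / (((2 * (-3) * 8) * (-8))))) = 258173 / 576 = 448.22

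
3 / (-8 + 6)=-3 / 2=-1.50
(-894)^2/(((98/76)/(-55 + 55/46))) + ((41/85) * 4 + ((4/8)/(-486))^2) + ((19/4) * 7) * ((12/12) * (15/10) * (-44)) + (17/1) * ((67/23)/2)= -3018446810996988493/90505583280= -33350945.89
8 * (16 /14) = 64 /7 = 9.14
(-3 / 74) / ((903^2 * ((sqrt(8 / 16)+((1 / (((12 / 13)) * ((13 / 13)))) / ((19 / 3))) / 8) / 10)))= 39520 / 1857102423393 - 924160 * sqrt(2) / 1857102423393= -0.00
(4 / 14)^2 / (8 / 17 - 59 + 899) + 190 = 33255337 / 175028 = 190.00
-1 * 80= -80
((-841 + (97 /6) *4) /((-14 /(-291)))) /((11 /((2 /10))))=-293.39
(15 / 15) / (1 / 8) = 8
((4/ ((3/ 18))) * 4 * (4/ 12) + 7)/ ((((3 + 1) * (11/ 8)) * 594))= 13/ 1089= 0.01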